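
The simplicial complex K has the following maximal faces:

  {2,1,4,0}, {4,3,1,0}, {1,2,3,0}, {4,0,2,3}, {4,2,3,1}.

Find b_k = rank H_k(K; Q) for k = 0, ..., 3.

Fix the vertex order 0 < 1 < 2 < 3 < 4 and write every simplex with vertices in increasing order. Then dim K = 3 and the simplices of K are:

  0-simplices (5): [0], [1], [2], [3], [4]
  1-simplices (10): [0,1], [0,2], [0,3], [0,4], [1,2], [1,3], [1,4], [2,3], [2,4], [3,4]
  2-simplices (10): [0,1,2], [0,1,3], [0,1,4], [0,2,3], [0,2,4], [0,3,4], [1,2,3], [1,2,4], [1,3,4], [2,3,4]
  3-simplices (5): [0,1,2,3], [0,1,2,4], [0,1,3,4], [0,2,3,4], [1,2,3,4]

so the chain groups are C_0 ≅ Z^5, C_1 ≅ Z^10, C_2 ≅ Z^10, C_3 ≅ Z^5.

∂_1: C_1 → C_0 is given by ∂[p,q] = [q] − [p].
The resulting 5×10 matrix has rank 4, and its Smith normal form has invariant factors (1,1,1,1).

The boundary map ∂_2: C_2 → C_1 maps a triangle to the signed sum of its edges. For instance
  ∂[1,2,4] = [2,4] − [1,4] + [1,2],
  ∂[2,3,4] = [3,4] − [2,4] + [2,3].
This gives a 10×10 integer matrix of rank 6; reducing to Smith normal form yields diagonal entries (1,1,1,1,1,1).

Boundary ∂_3: C_3 → C_2 sends each 3-simplex σ to the alternating sum Σ_i (−1)^i (σ with its i-th vertex removed). For instance
  ∂[0,1,3,4] = [1,3,4] − [0,3,4] + [0,1,4] − [0,1,3],
  ∂[0,2,3,4] = [2,3,4] − [0,3,4] + [0,2,4] − [0,2,3].
This gives a 10×5 integer matrix of rank 4; reducing to Smith normal form yields diagonal entries (1,1,1,1).

From H_k ≅ ker(∂_k) / im(∂_{k+1}) we obtain:

  H_0: rank C_0 − rank ∂_1 = 5 − 4 = 1, and the invariant factors of ∂_1 are all 1, so H_0 = Z.
  H_1: rank ker ∂_1 − rank ∂_2 = (10 − 4) − 6 = 0, and the invariant factors of ∂_2 are all 1, so H_1 = 0.
  H_2: rank ker ∂_2 − rank ∂_3 = (10 − 6) − 4 = 0, and the invariant factors of ∂_3 are all 1, so H_2 = 0.
  H_3: rank ker ∂_3 − rank ∂_4 = (5 − 4) − 0 = 1, and there is no ∂_4, so H_3 = Z.

Hence the Betti numbers are b_0 = 1, b_1 = 0, b_2 = 0, b_3 = 1.

b_0 = 1, b_1 = 0, b_2 = 0, b_3 = 1.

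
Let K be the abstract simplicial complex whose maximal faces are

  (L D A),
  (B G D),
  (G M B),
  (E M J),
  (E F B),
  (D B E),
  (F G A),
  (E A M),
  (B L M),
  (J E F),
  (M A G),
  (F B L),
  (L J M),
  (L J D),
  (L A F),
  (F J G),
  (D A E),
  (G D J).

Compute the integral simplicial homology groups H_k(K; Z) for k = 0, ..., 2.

H_0 = Z,  H_1 = Z^2,  H_2 = Z.

We work with the vertex ordering A < B < D < E < F < G < J < L < M. The simplices of K, each written with vertices in increasing order, are:

  0-simplices (9): A, B, D, E, F, G, J, L, M
  1-simplices (27): AD, AE, AF, AG, AL, AM, BD, BE, BF, BG, BL, BM, DE, DG, DJ, DL, EF, EJ, EM, FG, FJ, FL, GJ, GM, JL, JM, LM
  2-simplices (18): ADE, ADL, AEM, AFG, AFL, AGM, BDE, BDG, BEF, BFL, BGM, BLM, DGJ, DJL, EFJ, EJM, FGJ, JLM

giving chain groups C_0 ≅ Z^9, C_1 ≅ Z^27, C_2 ≅ Z^18.

∂_1: C_1 → C_0 sends each edge [p,q] (with p < q) to q − p.
The resulting 9×27 matrix has rank 8, and its Smith normal form has invariant factors (1,1,1,1,1,1,1,1).

Boundary ∂_2: C_2 → C_1 maps a triangle to the signed sum of its edges. For instance
  ∂AFL = FL − AL + AF,
  ∂AFG = FG − AG + AF.
The resulting 27×18 matrix has rank 17, and its Smith normal form has invariant factors (1,1,1,1,1,1,1,1,1,1,1,1,1,1,1,1,1).

Reading off H_k = ker ∂_k / im ∂_{k+1}:

  H_0: rank C_0 − rank ∂_1 = 9 − 8 = 1, and the invariant factors of ∂_1 are all 1, so H_0 = Z.
  H_1: rank ker ∂_1 − rank ∂_2 = (27 − 8) − 17 = 2, and the invariant factors of ∂_2 are all 1, so H_1 = Z^2.
  H_2: rank ker ∂_2 − rank ∂_3 = (18 − 17) − 0 = 1, and there is no ∂_3, so H_2 = Z.

As a check, the Euler characteristic is 9 − 27 + 18 = 0, which agrees with 1 − 2 + 1 = 0.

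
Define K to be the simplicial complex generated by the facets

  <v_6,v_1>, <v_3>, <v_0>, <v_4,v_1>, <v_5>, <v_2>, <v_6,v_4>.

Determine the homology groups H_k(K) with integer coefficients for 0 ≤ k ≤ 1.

H_0 = Z^5,  H_1 = Z.

Fix the vertex order v_0 < v_1 < v_2 < v_3 < v_4 < v_5 < v_6 and write every simplex with vertices in increasing order. Then dim K = 1 and the simplices of K are:

  0-simplices (7): [v_0], [v_1], [v_2], [v_3], [v_4], [v_5], [v_6]
  1-simplices (3): [v_1,v_4], [v_1,v_6], [v_4,v_6]

Hence C_0 ≅ Z^7, C_1 ≅ Z^3.

Boundary ∂_1: C_1 → C_0 is given by ∂[p,q] = [q] − [p]. For instance
  ∂[v_1,v_4] = [v_4] − [v_1].
The 7×3 boundary matrix has rank 2 and Smith normal form diag(1,1).

Reading off H_k = ker ∂_k / im ∂_{k+1}:

  H_0: rank C_0 − rank ∂_1 = 7 − 2 = 5, and the invariant factors of ∂_1 are all 1, so H_0 = Z^5.
  H_1: rank ker ∂_1 − rank ∂_2 = (3 − 2) − 0 = 1, and there is no ∂_2, so H_1 = Z.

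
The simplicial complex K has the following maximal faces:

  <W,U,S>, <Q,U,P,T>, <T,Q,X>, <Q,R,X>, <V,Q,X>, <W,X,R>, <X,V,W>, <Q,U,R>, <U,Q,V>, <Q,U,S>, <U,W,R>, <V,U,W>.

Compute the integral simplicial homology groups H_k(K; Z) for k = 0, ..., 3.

H_0 = Z,  H_1 = 0,  H_2 = Z,  H_3 = 0.

We work with the vertex ordering P < Q < R < S < T < U < V < W < X. The simplices of K, each written with vertices in increasing order, are:

  0-simplices (9): P, Q, R, S, T, U, V, W, X
  1-simplices (21): PQ, PT, PU, QR, QS, QT, QU, QV, QX, RU, RW, RX, SU, SW, TU, TX, UV, UW, VW, VX, WX
  2-simplices (15): PQT, PQU, PTU, QRU, QRX, QSU, QTU, QTX, QUV, QVX, RUW, RWX, SUW, UVW, VWX
  3-simplices (1): PQTU

giving chain groups C_0 ≅ Z^9, C_1 ≅ Z^21, C_2 ≅ Z^15, C_3 ≅ Z^1.

The boundary map ∂_1: C_1 → C_0 sends each edge [p,q] (with p < q) to q − p.
The 9×21 boundary matrix has rank 8 and Smith normal form diag(1,1,1,1,1,1,1,1).

∂_2: C_2 → C_1 maps a triangle to the signed sum of its edges. For instance
  ∂QTU = TU − QU + QT,
  ∂RWX = WX − RX + RW.
This gives a 21×15 integer matrix of rank 13; reducing to Smith normal form yields diagonal entries (1,1,1,1,1,1,1,1,1,1,1,1,1).

Boundary ∂_3: C_3 → C_2 sends each 3-simplex σ to the alternating sum Σ_i (−1)^i (σ with its i-th vertex removed). For instance
  ∂PQTU = QTU − PTU + PQU − PQT.
The resulting 15×1 matrix has rank 1, and its Smith normal form has invariant factors (1).

Now H_k = ker ∂_k / im ∂_{k+1}, so:

  H_0: rank C_0 − rank ∂_1 = 9 − 8 = 1, and the invariant factors of ∂_1 are all 1, so H_0 = Z.
  H_1: rank ker ∂_1 − rank ∂_2 = (21 − 8) − 13 = 0, and the invariant factors of ∂_2 are all 1, so H_1 = 0.
  H_2: rank ker ∂_2 − rank ∂_3 = (15 − 13) − 1 = 1, and the invariant factors of ∂_3 are all 1, so H_2 = Z.
  H_3: rank ker ∂_3 − rank ∂_4 = (1 − 1) − 0 = 0, and there is no ∂_4, so H_3 = 0.

As a check, the Euler characteristic is 9 − 21 + 15 − 1 = 2, which agrees with 1 − 0 + 1 − 0 = 2.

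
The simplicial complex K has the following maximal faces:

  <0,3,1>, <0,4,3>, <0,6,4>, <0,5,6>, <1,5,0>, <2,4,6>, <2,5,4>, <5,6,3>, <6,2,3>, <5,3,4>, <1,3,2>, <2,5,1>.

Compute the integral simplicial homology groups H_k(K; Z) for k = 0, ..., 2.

H_0 = Z,  H_1 = Z/2,  H_2 = 0.

Take the total order 0 < 1 < 2 < 3 < 4 < 5 < 6 on the vertex set. Then K (dimension 2) consists of the simplices:

  0-simplices (7): [0], [1], [2], [3], [4], [5], [6]
  1-simplices (18): [0,1], [0,3], [0,4], [0,5], [0,6], [1,2], [1,3], [1,5], [2,3], [2,4], [2,5], [2,6], [3,4], [3,5], [3,6], [4,5], [4,6], [5,6]
  2-simplices (12): [0,1,3], [0,1,5], [0,3,4], [0,4,6], [0,5,6], [1,2,3], [1,2,5], [2,3,6], [2,4,5], [2,4,6], [3,4,5], [3,5,6]

so the chain groups are C_0 ≅ Z^7, C_1 ≅ Z^18, C_2 ≅ Z^12.

The boundary map ∂_1: C_1 → C_0 maps an edge to its endpoints' difference, ∂[p,q] = q − p. For instance
  ∂[3,4] = [4] − [3].
The 7×18 boundary matrix has rank 6 and Smith normal form diag(1,1,1,1,1,1).

∂_2: C_2 → C_1 acts by ∂[p,q,r] = [q,r] − [p,r] + [p,q]. For instance
  ∂[0,3,4] = [3,4] − [0,4] + [0,3],
  ∂[2,3,6] = [3,6] − [2,6] + [2,3].
The resulting 18×12 matrix has rank 12, and its Smith normal form has invariant factors (1,1,1,1,1,1,1,1,1,1,1,2).

From H_k ≅ ker(∂_k) / im(∂_{k+1}) we obtain:

  H_0: rank C_0 − rank ∂_1 = 7 − 6 = 1, and the invariant factors of ∂_1 are all 1, so H_0 = Z.
  H_1: rank ker ∂_1 − rank ∂_2 = (18 − 6) − 12 = 0, and ∂_2 has invariant factor 2 > 1, so H_1 = Z/2.
  H_2: rank ker ∂_2 − rank ∂_3 = (12 − 12) − 0 = 0, and there is no ∂_3, so H_2 = 0.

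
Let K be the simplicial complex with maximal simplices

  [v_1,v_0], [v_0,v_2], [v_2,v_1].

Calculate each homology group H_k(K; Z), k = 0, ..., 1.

H_0 ≅ Z,  H_1 ≅ Z.

We work with the vertex ordering v_0 < v_1 < v_2. The simplices of K, each written with vertices in increasing order, are:

  0-simplices (3): [v_0], [v_1], [v_2]
  1-simplices (3): [v_0,v_1], [v_0,v_2], [v_1,v_2]

so the chain groups are C_0 ≅ Z^3, C_1 ≅ Z^3.

∂_1: C_1 → C_0 is given by ∂[p,q] = [q] − [p]. For instance
  ∂[v_0,v_2] = [v_2] − [v_0].
This gives a 3×3 integer matrix of rank 2; reducing to Smith normal form yields diagonal entries (1,1).

Now H_k = ker ∂_k / im ∂_{k+1}, so:

  H_0: rank C_0 − rank ∂_1 = 3 − 2 = 1, and the invariant factors of ∂_1 are all 1, so H_0 ≅ Z.
  H_1: rank ker ∂_1 − rank ∂_2 = (3 − 2) − 0 = 1, and there is no ∂_2, so H_1 ≅ Z.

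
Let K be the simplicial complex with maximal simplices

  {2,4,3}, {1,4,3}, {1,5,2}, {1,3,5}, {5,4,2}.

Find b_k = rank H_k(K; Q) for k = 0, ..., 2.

K has 5 vertices, 10 edges, 5 triangles.
rank ∂_0 = 0, rank ∂_1 = 4 ⇒ b_0 = 5 − 0 − 4 = 1; all invariant factors of ∂_1 are 1 so no torsion. So H_0 ≅ Z.
rank ∂_1 = 4, rank ∂_2 = 5 ⇒ b_1 = 10 − 4 − 5 = 1; all invariant factors of ∂_2 are 1 so no torsion. So H_1 ≅ Z.
rank ∂_2 = 5, rank ∂_3 = 0 ⇒ b_2 = 5 − 5 − 0 = 0. So H_2 ≅ 0.

b_0 = 1, b_1 = 1, b_2 = 0.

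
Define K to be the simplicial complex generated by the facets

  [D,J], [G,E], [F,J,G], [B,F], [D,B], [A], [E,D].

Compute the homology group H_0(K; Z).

K has 7 vertices, 8 edges, 1 triangle.
rank ∂_0 = 0, rank ∂_1 = 5 ⇒ b_0 = 7 − 0 − 5 = 2; all invariant factors of ∂_1 are 1 so no torsion. So H_0 ≅ Z^2.

H_0 ≅ Z^2.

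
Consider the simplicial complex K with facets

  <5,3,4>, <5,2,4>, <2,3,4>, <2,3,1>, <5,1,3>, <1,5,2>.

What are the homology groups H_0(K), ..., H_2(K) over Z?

H_0 ≅ Z,  H_1 = 0,  H_2 ≅ Z.

Fix the vertex order 1 < 2 < 3 < 4 < 5 and write every simplex with vertices in increasing order. Then dim K = 2 and the simplices of K are:

  0-simplices (5): [1], [2], [3], [4], [5]
  1-simplices (9): [1,2], [1,3], [1,5], [2,3], [2,4], [2,5], [3,4], [3,5], [4,5]
  2-simplices (6): [1,2,3], [1,2,5], [1,3,5], [2,3,4], [2,4,5], [3,4,5]

so the chain groups are C_0 ≅ Z^5, C_1 ≅ Z^9, C_2 ≅ Z^6.

The boundary map ∂_1: C_1 → C_0 maps an edge to its endpoints' difference, ∂[p,q] = q − p.
The resulting 5×9 matrix has rank 4, and its Smith normal form has invariant factors (1,1,1,1).

∂_2: C_2 → C_1 maps a triangle to the signed sum of its edges. For instance
  ∂[1,2,3] = [2,3] − [1,3] + [1,2],
  ∂[1,3,5] = [3,5] − [1,5] + [1,3].
The resulting 9×6 matrix has rank 5, and its Smith normal form has invariant factors (1,1,1,1,1).

From H_k ≅ ker(∂_k) / im(∂_{k+1}) we obtain:

  H_0: rank C_0 − rank ∂_1 = 5 − 4 = 1, and the invariant factors of ∂_1 are all 1, so H_0 = Z.
  H_1: rank ker ∂_1 − rank ∂_2 = (9 − 4) − 5 = 0, and the invariant factors of ∂_2 are all 1, so H_1 = 0.
  H_2: rank ker ∂_2 − rank ∂_3 = (6 − 5) − 0 = 1, and there is no ∂_3, so H_2 = Z.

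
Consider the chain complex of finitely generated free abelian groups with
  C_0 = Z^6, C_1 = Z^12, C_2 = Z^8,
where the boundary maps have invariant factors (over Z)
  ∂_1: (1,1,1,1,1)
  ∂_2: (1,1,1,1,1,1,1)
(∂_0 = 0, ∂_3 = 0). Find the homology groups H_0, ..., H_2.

H_0 = Z,  H_1 = 0,  H_2 = Z.

H_0: b_0 = 6 − 0 − 5 = 1; torsion from ∂_1 factors > 1: none. So H_0 = Z.
H_1: b_1 = 12 − 5 − 7 = 0; torsion from ∂_2 factors > 1: none. So H_1 = 0.
H_2: b_2 = 8 − 7 − 0 = 1; torsion from ∂_3 factors > 1: none. So H_2 = Z.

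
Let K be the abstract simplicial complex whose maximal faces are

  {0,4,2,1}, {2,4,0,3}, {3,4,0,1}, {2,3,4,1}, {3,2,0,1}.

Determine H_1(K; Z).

H_1 = 0.

K has 5 vertices, 10 edges, 10 triangles, 5 3-simplices.
rank ∂_1 = 4, rank ∂_2 = 6 ⇒ b_1 = 10 − 4 − 6 = 0; all invariant factors of ∂_2 are 1 so no torsion. So H_1 ≅ 0.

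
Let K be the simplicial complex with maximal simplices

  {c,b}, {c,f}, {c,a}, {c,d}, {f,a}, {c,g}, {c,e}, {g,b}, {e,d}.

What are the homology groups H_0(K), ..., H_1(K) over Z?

H_0 ≅ Z,  H_1 ≅ Z^3.

Order the vertices as a < b < c < d < e < f < g. Listing each simplex with vertices in this order, K has dimension 1 with simplices:

  0-simplices (7): a, b, c, d, e, f, g
  1-simplices (9): ac, af, bc, bg, cd, ce, cf, cg, de

giving chain groups C_0 ≅ Z^7, C_1 ≅ Z^9.

∂_1: C_1 → C_0 is given by ∂[p,q] = [q] − [p]. For instance
  ∂cg = g − c.
The resulting 7×9 matrix has rank 6, and its Smith normal form has invariant factors (1,1,1,1,1,1).

From H_k ≅ ker(∂_k) / im(∂_{k+1}) we obtain:

  H_0: rank C_0 − rank ∂_1 = 7 − 6 = 1, and the invariant factors of ∂_1 are all 1, so H_0 = Z.
  H_1: rank ker ∂_1 − rank ∂_2 = (9 − 6) − 0 = 3, and there is no ∂_2, so H_1 = Z^3.

(K is a triangulation of a wedge of 3 circles.)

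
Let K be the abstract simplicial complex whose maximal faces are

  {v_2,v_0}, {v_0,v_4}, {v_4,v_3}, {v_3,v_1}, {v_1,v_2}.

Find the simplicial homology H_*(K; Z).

H_0 ≅ Z,  H_1 ≅ Z.

K has 5 vertices, 5 edges.
rank ∂_0 = 0, rank ∂_1 = 4 ⇒ b_0 = 5 − 0 − 4 = 1; all invariant factors of ∂_1 are 1 so no torsion. So H_0 ≅ Z.
rank ∂_1 = 4, rank ∂_2 = 0 ⇒ b_1 = 5 − 4 − 0 = 1. So H_1 ≅ Z.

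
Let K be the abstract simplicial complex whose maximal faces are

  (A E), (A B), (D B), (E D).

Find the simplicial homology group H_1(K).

H_1 = Z.

We work with the vertex ordering A < B < D < E. The simplices of K, each written with vertices in increasing order, are:

  0-simplices (4): A, B, D, E
  1-simplices (4): AB, AE, BD, DE

so the chain groups are C_0 ≅ Z^4, C_1 ≅ Z^4.

The boundary map ∂_1: C_1 → C_0 maps an edge to its endpoints' difference, ∂[p,q] = q − p. For instance
  ∂DE = E − D.
This gives a 4×4 integer matrix of rank 3; reducing to Smith normal form yields diagonal entries (1,1,1).

Computing H_k = (kernel of ∂_k) / (image of ∂_{k+1}):

  H_1: rank ker ∂_1 − rank ∂_2 = (4 − 3) − 0 = 1, and there is no ∂_2, so H_1 ≅ Z.

(K is a triangulation of the circle S^1.)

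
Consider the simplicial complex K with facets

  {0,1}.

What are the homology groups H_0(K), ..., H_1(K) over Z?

H_0 ≅ Z,  H_1 = 0.

We work with the vertex ordering 0 < 1. The simplices of K, each written with vertices in increasing order, are:

  0-simplices (2): [0], [1]
  1-simplices (1): [0,1]

Hence C_0 ≅ Z^2, C_1 ≅ Z^1.

The boundary map ∂_1: C_1 → C_0 maps an edge to its endpoints' difference, ∂[p,q] = q − p.
This gives a 2×1 integer matrix of rank 1; reducing to Smith normal form yields diagonal entries (1).

Computing H_k = (kernel of ∂_k) / (image of ∂_{k+1}):

  H_0: rank C_0 − rank ∂_1 = 2 − 1 = 1, and the invariant factors of ∂_1 are all 1, so H_0 ≅ Z.
  H_1: rank ker ∂_1 − rank ∂_2 = (1 − 1) − 0 = 0, and there is no ∂_2, so H_1 ≅ 0.

As a check, the Euler characteristic is 2 − 1 = 1, which agrees with 1 − 0 = 1.
(K is a triangulation of the 1-simplex.)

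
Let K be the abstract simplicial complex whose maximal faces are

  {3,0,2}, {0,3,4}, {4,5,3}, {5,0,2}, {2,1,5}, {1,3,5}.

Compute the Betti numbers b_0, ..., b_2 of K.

K has 6 vertices, 12 edges, 6 triangles.
rank ∂_0 = 0, rank ∂_1 = 5 ⇒ b_0 = 6 − 0 − 5 = 1; all invariant factors of ∂_1 are 1 so no torsion. So H_0 ≅ Z.
rank ∂_1 = 5, rank ∂_2 = 6 ⇒ b_1 = 12 − 5 − 6 = 1; all invariant factors of ∂_2 are 1 so no torsion. So H_1 ≅ Z.
rank ∂_2 = 6, rank ∂_3 = 0 ⇒ b_2 = 6 − 6 − 0 = 0. So H_2 ≅ 0.

b_0 = 1, b_1 = 1, b_2 = 0.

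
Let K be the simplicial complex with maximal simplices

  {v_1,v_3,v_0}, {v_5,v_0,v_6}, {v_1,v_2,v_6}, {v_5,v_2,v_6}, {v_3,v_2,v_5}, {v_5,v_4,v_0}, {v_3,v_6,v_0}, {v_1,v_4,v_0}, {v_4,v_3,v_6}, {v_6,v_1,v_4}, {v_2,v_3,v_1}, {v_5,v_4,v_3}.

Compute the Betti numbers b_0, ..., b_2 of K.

We work with the vertex ordering v_0 < v_1 < v_2 < v_3 < v_4 < v_5 < v_6. The simplices of K, each written with vertices in increasing order, are:

  0-simplices (7): [v_0], [v_1], [v_2], [v_3], [v_4], [v_5], [v_6]
  1-simplices (18): (18 of them)
  2-simplices (12): (12 of them)

Hence C_0 ≅ Z^7, C_1 ≅ Z^18, C_2 ≅ Z^12.

∂_1: C_1 → C_0 maps an edge to its endpoints' difference, ∂[p,q] = q − p.
This gives a 7×18 integer matrix of rank 6; reducing to Smith normal form yields diagonal entries (1,1,1,1,1,1).

The boundary map ∂_2: C_2 → C_1 sends each 2-simplex [p,q,r] to [q,r] − [p,r] + [p,q]. For instance
  ∂[v_1,v_2,v_6] = [v_2,v_6] − [v_1,v_6] + [v_1,v_2],
  ∂[v_1,v_4,v_6] = [v_4,v_6] − [v_1,v_6] + [v_1,v_4].
The resulting 18×12 matrix has rank 12, and its Smith normal form has invariant factors (1,1,1,1,1,1,1,1,1,1,1,2).

From H_k ≅ ker(∂_k) / im(∂_{k+1}) we obtain:

  H_0: rank C_0 − rank ∂_1 = 7 − 6 = 1, and the invariant factors of ∂_1 are all 1, so H_0 ≅ Z.
  H_1: rank ker ∂_1 − rank ∂_2 = (18 − 6) − 12 = 0, and ∂_2 has invariant factor 2 > 1, so H_1 ≅ Z/2.
  H_2: rank ker ∂_2 − rank ∂_3 = (12 − 12) − 0 = 0, and there is no ∂_3, so H_2 ≅ 0.

As a check, the Euler characteristic is 7 − 18 + 12 = 1, which agrees with 1 − 0 + 0 = 1.

Hence the Betti numbers are b_0 = 1, b_1 = 0, b_2 = 0.

b_0 = 1, b_1 = 0, b_2 = 0.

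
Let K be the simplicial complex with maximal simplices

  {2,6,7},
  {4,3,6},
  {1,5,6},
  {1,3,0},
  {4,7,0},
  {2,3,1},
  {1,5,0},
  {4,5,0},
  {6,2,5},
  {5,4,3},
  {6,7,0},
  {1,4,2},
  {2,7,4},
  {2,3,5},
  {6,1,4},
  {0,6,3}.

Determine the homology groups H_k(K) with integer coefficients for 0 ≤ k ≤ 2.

Fix the vertex order 0 < 1 < 2 < 3 < 4 < 5 < 6 < 7 and write every simplex with vertices in increasing order. Then dim K = 2 and the simplices of K are:

  0-simplices (8): [0], [1], [2], [3], [4], [5], [6], [7]
  1-simplices (24): (24 of them)
  2-simplices (16): [0,1,3], [0,1,5], [0,3,6], [0,4,5], [0,4,7], [0,6,7], [1,2,3], [1,2,4], [1,4,6], [1,5,6], [2,3,5], [2,4,7], [2,5,6], [2,6,7], [3,4,5], [3,4,6]

Hence C_0 ≅ Z^8, C_1 ≅ Z^24, C_2 ≅ Z^16.

Boundary ∂_1: C_1 → C_0 maps an edge to its endpoints' difference, ∂[p,q] = q − p. For instance
  ∂[0,7] = [7] − [0].
The resulting 8×24 matrix has rank 7, and its Smith normal form has invariant factors (1,1,1,1,1,1,1).

∂_2: C_2 → C_1 acts by ∂[p,q,r] = [q,r] − [p,r] + [p,q]. For instance
  ∂[0,1,3] = [1,3] − [0,3] + [0,1],
  ∂[0,4,5] = [4,5] − [0,5] + [0,4].
The resulting 24×16 matrix has rank 15, and its Smith normal form has invariant factors (1,1,1,1,1,1,1,1,1,1,1,1,1,1,1).

Computing H_k = (kernel of ∂_k) / (image of ∂_{k+1}):

  H_0: rank C_0 − rank ∂_1 = 8 − 7 = 1, and the invariant factors of ∂_1 are all 1, so H_0 ≅ Z.
  H_1: rank ker ∂_1 − rank ∂_2 = (24 − 7) − 15 = 2, and the invariant factors of ∂_2 are all 1, so H_1 ≅ Z^2.
  H_2: rank ker ∂_2 − rank ∂_3 = (16 − 15) − 0 = 1, and there is no ∂_3, so H_2 ≅ Z.

H_0 ≅ Z,  H_1 ≅ Z^2,  H_2 ≅ Z.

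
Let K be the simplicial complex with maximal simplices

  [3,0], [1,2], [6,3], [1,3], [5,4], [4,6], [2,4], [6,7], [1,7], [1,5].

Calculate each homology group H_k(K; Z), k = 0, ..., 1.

Fix the vertex order 0 < 1 < 2 < 3 < 4 < 5 < 6 < 7 and write every simplex with vertices in increasing order. Then dim K = 1 and the simplices of K are:

  0-simplices (8): [0], [1], [2], [3], [4], [5], [6], [7]
  1-simplices (10): [0,3], [1,2], [1,3], [1,5], [1,7], [2,4], [3,6], [4,5], [4,6], [6,7]

giving chain groups C_0 ≅ Z^8, C_1 ≅ Z^10.

Boundary ∂_1: C_1 → C_0 maps an edge to its endpoints' difference, ∂[p,q] = q − p.
As a 8×10 matrix over Z this has rank 7, with invariant factors (1,1,1,1,1,1,1).

Now H_k = ker ∂_k / im ∂_{k+1}, so:

  H_0: rank C_0 − rank ∂_1 = 8 − 7 = 1, and the invariant factors of ∂_1 are all 1, so H_0 ≅ Z.
  H_1: rank ker ∂_1 − rank ∂_2 = (10 − 7) − 0 = 3, and there is no ∂_2, so H_1 ≅ Z^3.

As a check, the Euler characteristic is 8 − 10 = -2, which agrees with 1 − 3 = -2.

H_0 = Z,  H_1 = Z^3.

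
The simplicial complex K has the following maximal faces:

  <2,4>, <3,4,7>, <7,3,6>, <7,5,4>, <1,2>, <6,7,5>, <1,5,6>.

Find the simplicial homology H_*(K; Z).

Order the vertices as 1 < 2 < 3 < 4 < 5 < 6 < 7. Listing each simplex with vertices in this order, K has dimension 2 with simplices:

  0-simplices (7): [1], [2], [3], [4], [5], [6], [7]
  1-simplices (12): [1,2], [1,5], [1,6], [2,4], [3,4], [3,6], [3,7], [4,5], [4,7], [5,6], [5,7], [6,7]
  2-simplices (5): [1,5,6], [3,4,7], [3,6,7], [4,5,7], [5,6,7]

so the chain groups are C_0 ≅ Z^7, C_1 ≅ Z^12, C_2 ≅ Z^5.

The boundary map ∂_1: C_1 → C_0 maps an edge to its endpoints' difference, ∂[p,q] = q − p. For instance
  ∂[5,6] = [6] − [5].
This gives a 7×12 integer matrix of rank 6; reducing to Smith normal form yields diagonal entries (1,1,1,1,1,1).

Boundary ∂_2: C_2 → C_1 sends each 2-simplex [p,q,r] to [q,r] − [p,r] + [p,q]. For instance
  ∂[5,6,7] = [6,7] − [5,7] + [5,6],
  ∂[3,4,7] = [4,7] − [3,7] + [3,4].
The resulting 12×5 matrix has rank 5, and its Smith normal form has invariant factors (1,1,1,1,1).

Reading off H_k = ker ∂_k / im ∂_{k+1}:

  H_0: rank C_0 − rank ∂_1 = 7 − 6 = 1, and the invariant factors of ∂_1 are all 1, so H_0 = Z.
  H_1: rank ker ∂_1 − rank ∂_2 = (12 − 6) − 5 = 1, and the invariant factors of ∂_2 are all 1, so H_1 = Z.
  H_2: rank ker ∂_2 − rank ∂_3 = (5 − 5) − 0 = 0, and there is no ∂_3, so H_2 = 0.

H_0 ≅ Z,  H_1 ≅ Z,  H_2 = 0.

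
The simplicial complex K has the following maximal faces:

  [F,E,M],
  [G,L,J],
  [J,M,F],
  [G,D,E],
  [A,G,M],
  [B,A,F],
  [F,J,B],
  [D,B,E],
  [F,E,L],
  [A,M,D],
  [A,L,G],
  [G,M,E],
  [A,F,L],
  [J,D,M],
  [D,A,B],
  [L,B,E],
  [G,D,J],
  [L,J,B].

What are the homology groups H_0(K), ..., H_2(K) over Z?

Order the vertices as A < B < D < E < F < G < J < L < M. Listing each simplex with vertices in this order, K has dimension 2 with simplices:

  0-simplices (9): A, B, D, E, F, G, J, L, M
  1-simplices (27): AB, AD, AF, AG, AL, AM, BD, BE, BF, BJ, BL, DE, DG, DJ, DM, EF, EG, EL, EM, FJ, FL, FM, GJ, GL, GM, JL, JM
  2-simplices (18): ABD, ABF, ADM, AFL, AGL, AGM, BDE, BEL, BFJ, BJL, DEG, DGJ, DJM, EFL, EFM, EGM, FJM, GJL

giving chain groups C_0 ≅ Z^9, C_1 ≅ Z^27, C_2 ≅ Z^18.

∂_1: C_1 → C_0 is given by ∂[p,q] = [q] − [p].
The 9×27 boundary matrix has rank 8 and Smith normal form diag(1,1,1,1,1,1,1,1).

The boundary map ∂_2: C_2 → C_1 sends each 2-simplex [p,q,r] to [q,r] − [p,r] + [p,q]. For instance
  ∂AGM = GM − AM + AG,
  ∂ABF = BF − AF + AB.
This gives a 27×18 integer matrix of rank 18; reducing to Smith normal form yields diagonal entries (1,1,1,1,1,1,1,1,1,1,1,1,1,1,1,1,1,2).

Computing H_k = (kernel of ∂_k) / (image of ∂_{k+1}):

  H_0: rank C_0 − rank ∂_1 = 9 − 8 = 1, and the invariant factors of ∂_1 are all 1, so H_0 ≅ Z.
  H_1: rank ker ∂_1 − rank ∂_2 = (27 − 8) − 18 = 1, and ∂_2 has invariant factor 2 > 1, so H_1 ≅ Z ⊕ Z_2.
  H_2: rank ker ∂_2 − rank ∂_3 = (18 − 18) − 0 = 0, and there is no ∂_3, so H_2 ≅ 0.

H_0 ≅ Z,  H_1 ≅ Z ⊕ Z_2,  H_2 = 0.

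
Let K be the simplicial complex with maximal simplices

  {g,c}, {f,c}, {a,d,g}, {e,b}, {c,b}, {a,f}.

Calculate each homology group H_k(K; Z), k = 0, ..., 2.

Fix the vertex order a < b < c < d < e < f < g and write every simplex with vertices in increasing order. Then dim K = 2 and the simplices of K are:

  0-simplices (7): a, b, c, d, e, f, g
  1-simplices (8): ad, af, ag, bc, be, cf, cg, dg
  2-simplices (1): adg

so the chain groups are C_0 ≅ Z^7, C_1 ≅ Z^8, C_2 ≅ Z^1.

The boundary map ∂_1: C_1 → C_0 is given by ∂[p,q] = [q] − [p]. For instance
  ∂ad = d − a.
As a 7×8 matrix over Z this has rank 6, with invariant factors (1,1,1,1,1,1).

Boundary ∂_2: C_2 → C_1 acts by ∂[p,q,r] = [q,r] − [p,r] + [p,q]. For instance
  ∂adg = dg − ag + ad.
The 8×1 boundary matrix has rank 1 and Smith normal form diag(1).

Now H_k = ker ∂_k / im ∂_{k+1}, so:

  H_0: rank C_0 − rank ∂_1 = 7 − 6 = 1, and the invariant factors of ∂_1 are all 1, so H_0 ≅ Z.
  H_1: rank ker ∂_1 − rank ∂_2 = (8 − 6) − 1 = 1, and the invariant factors of ∂_2 are all 1, so H_1 ≅ Z.
  H_2: rank ker ∂_2 − rank ∂_3 = (1 − 1) − 0 = 0, and there is no ∂_3, so H_2 ≅ 0.

H_0 ≅ Z,  H_1 ≅ Z,  H_2 = 0.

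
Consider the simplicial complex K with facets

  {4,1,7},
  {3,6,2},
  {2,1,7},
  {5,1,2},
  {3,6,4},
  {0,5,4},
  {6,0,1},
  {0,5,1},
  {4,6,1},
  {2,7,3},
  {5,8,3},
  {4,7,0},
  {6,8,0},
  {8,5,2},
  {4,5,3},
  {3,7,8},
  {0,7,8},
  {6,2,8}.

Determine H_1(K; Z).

H_1 = Z × Z/2.

Take the total order 0 < 1 < 2 < 3 < 4 < 5 < 6 < 7 < 8 on the vertex set. Then K (dimension 2) consists of the simplices:

  0-simplices (9): [0], [1], [2], [3], [4], [5], [6], [7], [8]
  1-simplices (27): (27 of them)
  2-simplices (18): [0,1,5], [0,1,6], [0,4,5], [0,4,7], [0,6,8], [0,7,8], [1,2,5], [1,2,7], [1,4,6], [1,4,7], [2,3,6], [2,3,7], [2,5,8], [2,6,8], [3,4,5], [3,4,6], [3,5,8], [3,7,8]

Hence C_0 ≅ Z^9, C_1 ≅ Z^27, C_2 ≅ Z^18.

∂_1: C_1 → C_0 is given by ∂[p,q] = [q] − [p]. For instance
  ∂[2,7] = [7] − [2].
As a 9×27 matrix over Z this has rank 8, with invariant factors (1,1,1,1,1,1,1,1).

The boundary map ∂_2: C_2 → C_1 acts by ∂[p,q,r] = [q,r] − [p,r] + [p,q]. For instance
  ∂[2,6,8] = [6,8] − [2,8] + [2,6],
  ∂[0,6,8] = [6,8] − [0,8] + [0,6].
This gives a 27×18 integer matrix of rank 18; reducing to Smith normal form yields diagonal entries (1,1,1,1,1,1,1,1,1,1,1,1,1,1,1,1,1,2).

Now H_k = ker ∂_k / im ∂_{k+1}, so:

  H_1: rank ker ∂_1 − rank ∂_2 = (27 − 8) − 18 = 1, and ∂_2 has invariant factor 2 > 1, so H_1 = Z × Z/2.

(K is a triangulation of the Klein bottle.)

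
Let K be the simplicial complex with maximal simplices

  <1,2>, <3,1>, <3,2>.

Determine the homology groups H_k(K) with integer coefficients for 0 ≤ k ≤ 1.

We work with the vertex ordering 1 < 2 < 3. The simplices of K, each written with vertices in increasing order, are:

  0-simplices (3): [1], [2], [3]
  1-simplices (3): [1,2], [1,3], [2,3]

Hence C_0 ≅ Z^3, C_1 ≅ Z^3.

The boundary map ∂_1: C_1 → C_0 sends each edge [p,q] (with p < q) to q − p.
This gives a 3×3 integer matrix of rank 2; reducing to Smith normal form yields diagonal entries (1,1).

Computing H_k = (kernel of ∂_k) / (image of ∂_{k+1}):

  H_0: rank C_0 − rank ∂_1 = 3 − 2 = 1, and the invariant factors of ∂_1 are all 1, so H_0 ≅ Z.
  H_1: rank ker ∂_1 − rank ∂_2 = (3 − 2) − 0 = 1, and there is no ∂_2, so H_1 ≅ Z.

H_0 ≅ Z,  H_1 ≅ Z.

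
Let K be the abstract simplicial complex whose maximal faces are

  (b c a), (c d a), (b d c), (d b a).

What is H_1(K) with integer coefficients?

Order the vertices as a < b < c < d. Listing each simplex with vertices in this order, K has dimension 2 with simplices:

  0-simplices (4): a, b, c, d
  1-simplices (6): ab, ac, ad, bc, bd, cd
  2-simplices (4): abc, abd, acd, bcd

giving chain groups C_0 ≅ Z^4, C_1 ≅ Z^6, C_2 ≅ Z^4.

The boundary map ∂_1: C_1 → C_0 is given by ∂[p,q] = [q] − [p]. For instance
  ∂ab = b − a.
The 4×6 boundary matrix has rank 3 and Smith normal form diag(1,1,1).

Boundary ∂_2: C_2 → C_1 sends each 2-simplex [p,q,r] to [q,r] − [p,r] + [p,q]. For instance
  ∂abd = bd − ad + ab,
  ∂acd = cd − ad + ac.
This gives a 6×4 integer matrix of rank 3; reducing to Smith normal form yields diagonal entries (1,1,1).

Computing H_k = (kernel of ∂_k) / (image of ∂_{k+1}):

  H_1: rank ker ∂_1 − rank ∂_2 = (6 − 3) − 3 = 0, and the invariant factors of ∂_2 are all 1, so H_1 = 0.

H_1 ≅ 0.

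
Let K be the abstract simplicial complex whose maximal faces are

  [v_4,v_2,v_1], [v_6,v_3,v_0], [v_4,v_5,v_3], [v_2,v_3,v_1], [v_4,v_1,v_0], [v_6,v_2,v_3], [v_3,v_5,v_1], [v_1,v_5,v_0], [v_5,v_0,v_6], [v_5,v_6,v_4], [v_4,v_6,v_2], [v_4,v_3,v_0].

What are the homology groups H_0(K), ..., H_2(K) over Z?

H_0 ≅ Z,  H_1 ≅ Z/2,  H_2 = 0.

We work with the vertex ordering v_0 < v_1 < v_2 < v_3 < v_4 < v_5 < v_6. The simplices of K, each written with vertices in increasing order, are:

  0-simplices (7): [v_0], [v_1], [v_2], [v_3], [v_4], [v_5], [v_6]
  1-simplices (18): (18 of them)
  2-simplices (12): (12 of them)

so the chain groups are C_0 ≅ Z^7, C_1 ≅ Z^18, C_2 ≅ Z^12.

The boundary map ∂_1: C_1 → C_0 maps an edge to its endpoints' difference, ∂[p,q] = q − p. For instance
  ∂[v_4,v_6] = [v_6] − [v_4].
The resulting 7×18 matrix has rank 6, and its Smith normal form has invariant factors (1,1,1,1,1,1).

∂_2: C_2 → C_1 acts by ∂[p,q,r] = [q,r] − [p,r] + [p,q]. For instance
  ∂[v_4,v_5,v_6] = [v_5,v_6] − [v_4,v_6] + [v_4,v_5],
  ∂[v_0,v_5,v_6] = [v_5,v_6] − [v_0,v_6] + [v_0,v_5].
The resulting 18×12 matrix has rank 12, and its Smith normal form has invariant factors (1,1,1,1,1,1,1,1,1,1,1,2).

Reading off H_k = ker ∂_k / im ∂_{k+1}:

  H_0: rank C_0 − rank ∂_1 = 7 − 6 = 1, and the invariant factors of ∂_1 are all 1, so H_0 ≅ Z.
  H_1: rank ker ∂_1 − rank ∂_2 = (18 − 6) − 12 = 0, and ∂_2 has invariant factor 2 > 1, so H_1 ≅ Z/2.
  H_2: rank ker ∂_2 − rank ∂_3 = (12 − 12) − 0 = 0, and there is no ∂_3, so H_2 ≅ 0.

(K is a triangulation of the real projective plane RP^2.)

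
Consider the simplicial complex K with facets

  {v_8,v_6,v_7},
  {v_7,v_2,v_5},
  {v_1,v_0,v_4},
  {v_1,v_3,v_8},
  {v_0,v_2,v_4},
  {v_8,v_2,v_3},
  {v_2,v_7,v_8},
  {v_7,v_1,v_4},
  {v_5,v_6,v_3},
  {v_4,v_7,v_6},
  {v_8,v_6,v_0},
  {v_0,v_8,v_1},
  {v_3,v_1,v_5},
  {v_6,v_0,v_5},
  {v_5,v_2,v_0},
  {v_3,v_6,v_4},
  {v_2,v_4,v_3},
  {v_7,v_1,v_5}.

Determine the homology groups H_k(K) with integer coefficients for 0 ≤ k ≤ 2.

Order the vertices as v_0 < v_1 < v_2 < v_3 < v_4 < v_5 < v_6 < v_7 < v_8. Listing each simplex with vertices in this order, K has dimension 2 with simplices:

  0-simplices (9): [v_0], [v_1], [v_2], [v_3], [v_4], [v_5], [v_6], [v_7], [v_8]
  1-simplices (27): (27 of them)
  2-simplices (18): (18 of them)

Hence C_0 ≅ Z^9, C_1 ≅ Z^27, C_2 ≅ Z^18.

Boundary ∂_1: C_1 → C_0 sends each edge [p,q] (with p < q) to q − p. For instance
  ∂[v_3,v_8] = [v_8] − [v_3].
The resulting 9×27 matrix has rank 8, and its Smith normal form has invariant factors (1,1,1,1,1,1,1,1).

The boundary map ∂_2: C_2 → C_1 sends each 2-simplex [p,q,r] to [q,r] − [p,r] + [p,q]. For instance
  ∂[v_0,v_2,v_4] = [v_2,v_4] − [v_0,v_4] + [v_0,v_2],
  ∂[v_3,v_4,v_6] = [v_4,v_6] − [v_3,v_6] + [v_3,v_4].
The resulting 27×18 matrix has rank 17, and its Smith normal form has invariant factors (1,1,1,1,1,1,1,1,1,1,1,1,1,1,1,1,1).

From H_k ≅ ker(∂_k) / im(∂_{k+1}) we obtain:

  H_0: rank C_0 − rank ∂_1 = 9 − 8 = 1, and the invariant factors of ∂_1 are all 1, so H_0 = Z.
  H_1: rank ker ∂_1 − rank ∂_2 = (27 − 8) − 17 = 2, and the invariant factors of ∂_2 are all 1, so H_1 = Z^2.
  H_2: rank ker ∂_2 − rank ∂_3 = (18 − 17) − 0 = 1, and there is no ∂_3, so H_2 = Z.

As a check, the Euler characteristic is 9 − 27 + 18 = 0, which agrees with 1 − 2 + 1 = 0.

H_0 = Z,  H_1 = Z^2,  H_2 = Z.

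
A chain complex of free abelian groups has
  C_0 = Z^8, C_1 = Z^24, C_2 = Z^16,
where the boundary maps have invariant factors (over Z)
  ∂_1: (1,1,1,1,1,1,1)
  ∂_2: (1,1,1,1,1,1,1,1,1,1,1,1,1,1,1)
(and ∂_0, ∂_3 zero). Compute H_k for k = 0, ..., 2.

H_0: b_0 = 8 − 0 − 7 = 1; torsion from ∂_1 factors > 1: none. So H_0 = Z.
H_1: b_1 = 24 − 7 − 15 = 2; torsion from ∂_2 factors > 1: none. So H_1 = Z^2.
H_2: b_2 = 16 − 15 − 0 = 1; torsion from ∂_3 factors > 1: none. So H_2 = Z.

H_0 = Z,  H_1 = Z^2,  H_2 = Z.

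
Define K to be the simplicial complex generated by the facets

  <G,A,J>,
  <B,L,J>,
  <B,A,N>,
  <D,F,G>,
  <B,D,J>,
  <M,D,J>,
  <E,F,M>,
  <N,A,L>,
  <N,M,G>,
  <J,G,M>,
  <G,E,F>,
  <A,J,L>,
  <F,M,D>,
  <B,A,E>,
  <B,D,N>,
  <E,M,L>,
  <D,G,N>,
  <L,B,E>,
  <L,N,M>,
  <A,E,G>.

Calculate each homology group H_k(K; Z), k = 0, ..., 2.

Fix the vertex order A < B < D < E < F < G < J < L < M < N and write every simplex with vertices in increasing order. Then dim K = 2 and the simplices of K are:

  0-simplices (10): A, B, D, E, F, G, J, L, M, N
  1-simplices (30): AB, AE, AG, AJ, AL, AN, BD, BE, BJ, BL, BN, DF, DG, DJ, DM, DN, EF, EG, EL, EM, FG, FM, GJ, GM, GN, JL, JM, LM, LN, MN
  2-simplices (20): ABE, ABN, AEG, AGJ, AJL, ALN, BDJ, BDN, BEL, BJL, DFG, DFM, DGN, DJM, EFG, EFM, ELM, GJM, GMN, LMN

Hence C_0 ≅ Z^10, C_1 ≅ Z^30, C_2 ≅ Z^20.

∂_1: C_1 → C_0 is given by ∂[p,q] = [q] − [p]. For instance
  ∂DG = G − D.
This gives a 10×30 integer matrix of rank 9; reducing to Smith normal form yields diagonal entries (1,1,1,1,1,1,1,1,1).

∂_2: C_2 → C_1 sends each 2-simplex [p,q,r] to [q,r] − [p,r] + [p,q]. For instance
  ∂ABN = BN − AN + AB,
  ∂ABE = BE − AE + AB.
This gives a 30×20 integer matrix of rank 20; reducing to Smith normal form yields diagonal entries (1,1,1,1,1,1,1,1,1,1,1,1,1,1,1,1,1,1,1,2).

Reading off H_k = ker ∂_k / im ∂_{k+1}:

  H_0: rank C_0 − rank ∂_1 = 10 − 9 = 1, and the invariant factors of ∂_1 are all 1, so H_0 = Z.
  H_1: rank ker ∂_1 − rank ∂_2 = (30 − 9) − 20 = 1, and ∂_2 has invariant factor 2 > 1, so H_1 = Z × Z/2.
  H_2: rank ker ∂_2 − rank ∂_3 = (20 − 20) − 0 = 0, and there is no ∂_3, so H_2 = 0.

As a check, the Euler characteristic is 10 − 30 + 20 = 0, which agrees with 1 − 1 + 0 = 0.

H_0 ≅ Z,  H_1 ≅ Z × Z/2,  H_2 = 0.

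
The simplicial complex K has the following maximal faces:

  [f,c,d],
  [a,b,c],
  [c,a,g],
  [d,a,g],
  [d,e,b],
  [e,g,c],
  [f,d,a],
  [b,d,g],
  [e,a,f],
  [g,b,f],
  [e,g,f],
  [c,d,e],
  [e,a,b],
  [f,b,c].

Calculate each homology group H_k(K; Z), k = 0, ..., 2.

Take the total order a < b < c < d < e < f < g on the vertex set. Then K (dimension 2) consists of the simplices:

  0-simplices (7): a, b, c, d, e, f, g
  1-simplices (21): ab, ac, ad, ae, af, ag, bc, bd, be, bf, bg, cd, ce, cf, cg, de, df, dg, ef, eg, fg
  2-simplices (14): abc, abe, acg, adf, adg, aef, bcf, bde, bdg, bfg, cde, cdf, ceg, efg

Hence C_0 ≅ Z^7, C_1 ≅ Z^21, C_2 ≅ Z^14.

The boundary map ∂_1: C_1 → C_0 maps an edge to its endpoints' difference, ∂[p,q] = q − p.
As a 7×21 matrix over Z this has rank 6, with invariant factors (1,1,1,1,1,1).

The boundary map ∂_2: C_2 → C_1 sends each 2-simplex [p,q,r] to [q,r] − [p,r] + [p,q]. For instance
  ∂aef = ef − af + ae,
  ∂ceg = eg − cg + ce.
As a 21×14 matrix over Z this has rank 13, with invariant factors (1,1,1,1,1,1,1,1,1,1,1,1,1).

Now H_k = ker ∂_k / im ∂_{k+1}, so:

  H_0: rank C_0 − rank ∂_1 = 7 − 6 = 1, and the invariant factors of ∂_1 are all 1, so H_0 = Z.
  H_1: rank ker ∂_1 − rank ∂_2 = (21 − 6) − 13 = 2, and the invariant factors of ∂_2 are all 1, so H_1 = Z^2.
  H_2: rank ker ∂_2 − rank ∂_3 = (14 − 13) − 0 = 1, and there is no ∂_3, so H_2 = Z.

(K is a triangulation of the torus T^2.)

H_0 = Z,  H_1 = Z^2,  H_2 = Z.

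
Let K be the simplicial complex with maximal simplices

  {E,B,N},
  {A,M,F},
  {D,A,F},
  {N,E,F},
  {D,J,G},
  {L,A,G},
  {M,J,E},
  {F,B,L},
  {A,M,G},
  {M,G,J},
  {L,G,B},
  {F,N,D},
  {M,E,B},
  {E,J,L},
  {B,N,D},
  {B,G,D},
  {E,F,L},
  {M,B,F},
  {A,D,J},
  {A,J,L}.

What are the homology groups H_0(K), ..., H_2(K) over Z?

We work with the vertex ordering A < B < D < E < F < G < J < L < M < N. The simplices of K, each written with vertices in increasing order, are:

  0-simplices (10): A, B, D, E, F, G, J, L, M, N
  1-simplices (30): AD, AF, AG, AJ, AL, AM, BD, BE, BF, BG, BL, BM, BN, DF, DG, DJ, DN, EF, EJ, EL, EM, EN, FL, FM, FN, GJ, GL, GM, JL, JM
  2-simplices (20): ADF, ADJ, AFM, AGL, AGM, AJL, BDG, BDN, BEM, BEN, BFL, BFM, BGL, DFN, DGJ, EFL, EFN, EJL, EJM, GJM

Hence C_0 ≅ Z^10, C_1 ≅ Z^30, C_2 ≅ Z^20.

∂_1: C_1 → C_0 sends each edge [p,q] (with p < q) to q − p.
As a 10×30 matrix over Z this has rank 9, with invariant factors (1,1,1,1,1,1,1,1,1).

Boundary ∂_2: C_2 → C_1 maps a triangle to the signed sum of its edges. For instance
  ∂ADF = DF − AF + AD,
  ∂DGJ = GJ − DJ + DG.
The resulting 30×20 matrix has rank 20, and its Smith normal form has invariant factors (1,1,1,1,1,1,1,1,1,1,1,1,1,1,1,1,1,1,1,2).

Now H_k = ker ∂_k / im ∂_{k+1}, so:

  H_0: rank C_0 − rank ∂_1 = 10 − 9 = 1, and the invariant factors of ∂_1 are all 1, so H_0 = Z.
  H_1: rank ker ∂_1 − rank ∂_2 = (30 − 9) − 20 = 1, and ∂_2 has invariant factor 2 > 1, so H_1 = Z ⊕ Z_2.
  H_2: rank ker ∂_2 − rank ∂_3 = (20 − 20) − 0 = 0, and there is no ∂_3, so H_2 = 0.

H_0 = Z,  H_1 = Z ⊕ Z_2,  H_2 = 0.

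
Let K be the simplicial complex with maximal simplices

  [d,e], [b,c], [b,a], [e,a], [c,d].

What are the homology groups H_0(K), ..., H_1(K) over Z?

H_0 = Z,  H_1 = Z.

We work with the vertex ordering a < b < c < d < e. The simplices of K, each written with vertices in increasing order, are:

  0-simplices (5): a, b, c, d, e
  1-simplices (5): ab, ae, bc, cd, de

so the chain groups are C_0 ≅ Z^5, C_1 ≅ Z^5.

Boundary ∂_1: C_1 → C_0 is given by ∂[p,q] = [q] − [p].
The 5×5 boundary matrix has rank 4 and Smith normal form diag(1,1,1,1).

Reading off H_k = ker ∂_k / im ∂_{k+1}:

  H_0: rank C_0 − rank ∂_1 = 5 − 4 = 1, and the invariant factors of ∂_1 are all 1, so H_0 = Z.
  H_1: rank ker ∂_1 − rank ∂_2 = (5 − 4) − 0 = 1, and there is no ∂_2, so H_1 = Z.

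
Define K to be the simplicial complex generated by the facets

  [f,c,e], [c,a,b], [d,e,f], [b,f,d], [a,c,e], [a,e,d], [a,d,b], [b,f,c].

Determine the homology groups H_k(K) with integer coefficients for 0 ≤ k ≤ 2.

Take the total order a < b < c < d < e < f on the vertex set. Then K (dimension 2) consists of the simplices:

  0-simplices (6): a, b, c, d, e, f
  1-simplices (12): ab, ac, ad, ae, bc, bd, bf, ce, cf, de, df, ef
  2-simplices (8): abc, abd, ace, ade, bcf, bdf, cef, def

so the chain groups are C_0 ≅ Z^6, C_1 ≅ Z^12, C_2 ≅ Z^8.

∂_1: C_1 → C_0 maps an edge to its endpoints' difference, ∂[p,q] = q − p. For instance
  ∂ad = d − a.
As a 6×12 matrix over Z this has rank 5, with invariant factors (1,1,1,1,1).

∂_2: C_2 → C_1 sends each 2-simplex [p,q,r] to [q,r] − [p,r] + [p,q]. For instance
  ∂abd = bd − ad + ab,
  ∂ade = de − ae + ad.
As a 12×8 matrix over Z this has rank 7, with invariant factors (1,1,1,1,1,1,1).

Reading off H_k = ker ∂_k / im ∂_{k+1}:

  H_0: rank C_0 − rank ∂_1 = 6 − 5 = 1, and the invariant factors of ∂_1 are all 1, so H_0 ≅ Z.
  H_1: rank ker ∂_1 − rank ∂_2 = (12 − 5) − 7 = 0, and the invariant factors of ∂_2 are all 1, so H_1 ≅ 0.
  H_2: rank ker ∂_2 − rank ∂_3 = (8 − 7) − 0 = 1, and there is no ∂_3, so H_2 ≅ Z.

H_0 = Z,  H_1 = 0,  H_2 = Z.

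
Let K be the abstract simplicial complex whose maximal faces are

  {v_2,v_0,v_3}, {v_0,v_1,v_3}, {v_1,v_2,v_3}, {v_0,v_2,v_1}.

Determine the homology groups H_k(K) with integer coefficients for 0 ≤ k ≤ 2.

We work with the vertex ordering v_0 < v_1 < v_2 < v_3. The simplices of K, each written with vertices in increasing order, are:

  0-simplices (4): [v_0], [v_1], [v_2], [v_3]
  1-simplices (6): [v_0,v_1], [v_0,v_2], [v_0,v_3], [v_1,v_2], [v_1,v_3], [v_2,v_3]
  2-simplices (4): [v_0,v_1,v_2], [v_0,v_1,v_3], [v_0,v_2,v_3], [v_1,v_2,v_3]

giving chain groups C_0 ≅ Z^4, C_1 ≅ Z^6, C_2 ≅ Z^4.

Boundary ∂_1: C_1 → C_0 is given by ∂[p,q] = [q] − [p].
As a 4×6 matrix over Z this has rank 3, with invariant factors (1,1,1).

The boundary map ∂_2: C_2 → C_1 sends each 2-simplex [p,q,r] to [q,r] − [p,r] + [p,q]. For instance
  ∂[v_0,v_1,v_2] = [v_1,v_2] − [v_0,v_2] + [v_0,v_1],
  ∂[v_0,v_1,v_3] = [v_1,v_3] − [v_0,v_3] + [v_0,v_1].
This gives a 6×4 integer matrix of rank 3; reducing to Smith normal form yields diagonal entries (1,1,1).

Now H_k = ker ∂_k / im ∂_{k+1}, so:

  H_0: rank C_0 − rank ∂_1 = 4 − 3 = 1, and the invariant factors of ∂_1 are all 1, so H_0 ≅ Z.
  H_1: rank ker ∂_1 − rank ∂_2 = (6 − 3) − 3 = 0, and the invariant factors of ∂_2 are all 1, so H_1 ≅ 0.
  H_2: rank ker ∂_2 − rank ∂_3 = (4 − 3) − 0 = 1, and there is no ∂_3, so H_2 ≅ Z.

H_0 = Z,  H_1 = 0,  H_2 = Z.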